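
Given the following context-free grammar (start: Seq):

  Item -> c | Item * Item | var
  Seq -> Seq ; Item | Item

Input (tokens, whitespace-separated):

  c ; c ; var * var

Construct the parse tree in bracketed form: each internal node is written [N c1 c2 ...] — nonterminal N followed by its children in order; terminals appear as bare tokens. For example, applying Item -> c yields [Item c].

[Seq [Seq [Seq [Item c]] ; [Item c]] ; [Item [Item var] * [Item var]]]

Seq
Seq ; Item
Seq ; Item ; Item
Item ; Item ; Item
c ; Item ; Item
c ; c ; Item
c ; c ; Item * Item
c ; c ; var * Item
c ; c ; var * var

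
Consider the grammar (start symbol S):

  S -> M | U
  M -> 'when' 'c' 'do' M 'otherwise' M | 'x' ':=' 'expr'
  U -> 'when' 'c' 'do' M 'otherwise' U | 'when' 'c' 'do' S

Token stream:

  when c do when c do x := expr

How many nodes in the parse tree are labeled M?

1

[S [U when c do [S [U when c do [S [M x := expr]]]]]]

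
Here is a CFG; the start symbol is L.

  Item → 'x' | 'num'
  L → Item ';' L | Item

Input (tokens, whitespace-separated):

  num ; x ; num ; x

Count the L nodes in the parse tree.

[L [Item num] ; [L [Item x] ; [L [Item num] ; [L [Item x]]]]]

4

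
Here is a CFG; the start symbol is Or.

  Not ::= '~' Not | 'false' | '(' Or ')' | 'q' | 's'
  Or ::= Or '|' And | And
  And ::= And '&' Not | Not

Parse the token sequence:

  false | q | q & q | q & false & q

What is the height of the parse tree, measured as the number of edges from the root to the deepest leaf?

[Or [Or [Or [Or [And [Not false]]] | [And [Not q]]] | [And [And [Not q]] & [Not q]]] | [And [And [And [Not q]] & [Not false]] & [Not q]]]

6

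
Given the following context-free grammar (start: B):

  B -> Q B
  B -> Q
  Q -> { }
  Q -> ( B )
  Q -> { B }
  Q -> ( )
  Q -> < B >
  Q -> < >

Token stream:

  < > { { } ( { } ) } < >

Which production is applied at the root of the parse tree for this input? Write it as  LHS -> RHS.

B -> Q B

[B [Q < >] [B [Q { [B [Q { }] [B [Q ( [B [Q { }]] )]]] }] [B [Q < >]]]]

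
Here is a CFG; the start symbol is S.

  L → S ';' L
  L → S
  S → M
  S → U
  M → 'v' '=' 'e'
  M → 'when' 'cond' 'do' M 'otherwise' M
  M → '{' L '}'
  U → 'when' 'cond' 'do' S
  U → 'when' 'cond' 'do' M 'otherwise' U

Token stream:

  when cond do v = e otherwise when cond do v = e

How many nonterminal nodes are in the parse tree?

6

[S [U when cond do [M v = e] otherwise [U when cond do [S [M v = e]]]]]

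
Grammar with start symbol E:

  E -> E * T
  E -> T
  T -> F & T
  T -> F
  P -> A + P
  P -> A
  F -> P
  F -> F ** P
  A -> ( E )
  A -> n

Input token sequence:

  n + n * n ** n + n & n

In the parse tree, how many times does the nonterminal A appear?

6

[E [E [T [F [P [A n] + [P [A n]]]]]] * [T [F [F [P [A n]]] ** [P [A n] + [P [A n]]]] & [T [F [P [A n]]]]]]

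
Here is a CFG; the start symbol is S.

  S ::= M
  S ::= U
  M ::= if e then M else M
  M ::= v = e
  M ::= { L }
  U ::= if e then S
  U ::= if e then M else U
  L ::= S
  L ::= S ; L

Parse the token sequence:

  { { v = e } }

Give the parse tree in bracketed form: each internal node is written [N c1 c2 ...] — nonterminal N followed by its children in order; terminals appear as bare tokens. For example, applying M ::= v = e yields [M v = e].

S
M
{ L }
{ S }
{ M }
{ { L } }
{ { S } }
{ { M } }
{ { v = e } }

[S [M { [L [S [M { [L [S [M v = e]]] }]]] }]]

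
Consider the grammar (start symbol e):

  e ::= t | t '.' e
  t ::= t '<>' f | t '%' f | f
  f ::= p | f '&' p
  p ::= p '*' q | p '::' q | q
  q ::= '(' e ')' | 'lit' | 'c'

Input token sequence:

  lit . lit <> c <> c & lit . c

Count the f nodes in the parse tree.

[e [t [f [p [q lit]]]] . [e [t [t [t [f [p [q lit]]]] <> [f [p [q c]]]] <> [f [f [p [q c]]] & [p [q lit]]]] . [e [t [f [p [q c]]]]]]]

6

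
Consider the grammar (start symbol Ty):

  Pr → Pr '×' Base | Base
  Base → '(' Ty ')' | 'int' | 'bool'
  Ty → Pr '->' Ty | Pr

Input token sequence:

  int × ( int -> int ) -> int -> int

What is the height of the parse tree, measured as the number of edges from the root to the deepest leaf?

[Ty [Pr [Pr [Base int]] × [Base ( [Ty [Pr [Base int]] -> [Ty [Pr [Base int]]]] )]] -> [Ty [Pr [Base int]] -> [Ty [Pr [Base int]]]]]

7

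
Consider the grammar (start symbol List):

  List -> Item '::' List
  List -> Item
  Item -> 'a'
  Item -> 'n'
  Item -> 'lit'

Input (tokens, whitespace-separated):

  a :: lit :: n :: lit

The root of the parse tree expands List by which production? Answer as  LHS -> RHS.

List -> Item '::' List

[List [Item a] :: [List [Item lit] :: [List [Item n] :: [List [Item lit]]]]]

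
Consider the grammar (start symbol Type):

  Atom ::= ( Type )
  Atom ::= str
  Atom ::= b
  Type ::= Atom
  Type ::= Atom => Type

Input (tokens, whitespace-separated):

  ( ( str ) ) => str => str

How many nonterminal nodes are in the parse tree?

[Type [Atom ( [Type [Atom ( [Type [Atom str]] )]] )] => [Type [Atom str] => [Type [Atom str]]]]

10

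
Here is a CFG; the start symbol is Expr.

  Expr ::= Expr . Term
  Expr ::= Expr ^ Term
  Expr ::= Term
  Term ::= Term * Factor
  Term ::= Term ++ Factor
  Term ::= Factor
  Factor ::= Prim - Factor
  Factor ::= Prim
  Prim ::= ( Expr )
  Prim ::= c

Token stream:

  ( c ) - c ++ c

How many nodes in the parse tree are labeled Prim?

4

[Expr [Term [Term [Factor [Prim ( [Expr [Term [Factor [Prim c]]]] )] - [Factor [Prim c]]]] ++ [Factor [Prim c]]]]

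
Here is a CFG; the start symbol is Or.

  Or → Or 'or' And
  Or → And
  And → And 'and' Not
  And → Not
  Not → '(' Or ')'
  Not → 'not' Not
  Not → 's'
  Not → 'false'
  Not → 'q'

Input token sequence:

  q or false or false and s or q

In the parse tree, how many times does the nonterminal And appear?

[Or [Or [Or [Or [And [Not q]]] or [And [Not false]]] or [And [And [Not false]] and [Not s]]] or [And [Not q]]]

5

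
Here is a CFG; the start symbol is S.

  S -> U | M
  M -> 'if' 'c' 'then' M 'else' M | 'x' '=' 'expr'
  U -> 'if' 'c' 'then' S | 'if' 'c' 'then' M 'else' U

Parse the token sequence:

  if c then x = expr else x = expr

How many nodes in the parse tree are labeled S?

1

[S [M if c then [M x = expr] else [M x = expr]]]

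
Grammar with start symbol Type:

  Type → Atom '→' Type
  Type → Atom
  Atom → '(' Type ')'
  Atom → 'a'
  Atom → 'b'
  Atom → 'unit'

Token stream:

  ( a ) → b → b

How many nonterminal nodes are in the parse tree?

8

[Type [Atom ( [Type [Atom a]] )] → [Type [Atom b] → [Type [Atom b]]]]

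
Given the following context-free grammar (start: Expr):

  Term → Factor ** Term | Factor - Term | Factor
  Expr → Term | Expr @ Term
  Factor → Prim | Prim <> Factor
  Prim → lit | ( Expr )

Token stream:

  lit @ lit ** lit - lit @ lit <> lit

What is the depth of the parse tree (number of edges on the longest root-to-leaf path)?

[Expr [Expr [Expr [Term [Factor [Prim lit]]]] @ [Term [Factor [Prim lit]] ** [Term [Factor [Prim lit]] - [Term [Factor [Prim lit]]]]]] @ [Term [Factor [Prim lit] <> [Factor [Prim lit]]]]]

7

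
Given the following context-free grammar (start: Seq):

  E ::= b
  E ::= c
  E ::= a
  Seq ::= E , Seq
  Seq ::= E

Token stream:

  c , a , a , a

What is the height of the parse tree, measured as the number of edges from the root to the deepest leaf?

[Seq [E c] , [Seq [E a] , [Seq [E a] , [Seq [E a]]]]]

5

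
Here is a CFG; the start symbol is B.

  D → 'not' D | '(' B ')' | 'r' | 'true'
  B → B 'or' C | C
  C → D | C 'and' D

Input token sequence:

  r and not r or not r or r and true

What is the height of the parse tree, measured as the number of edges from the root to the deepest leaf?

[B [B [B [C [C [D r]] and [D not [D r]]]] or [C [D not [D r]]]] or [C [C [D r]] and [D true]]]

6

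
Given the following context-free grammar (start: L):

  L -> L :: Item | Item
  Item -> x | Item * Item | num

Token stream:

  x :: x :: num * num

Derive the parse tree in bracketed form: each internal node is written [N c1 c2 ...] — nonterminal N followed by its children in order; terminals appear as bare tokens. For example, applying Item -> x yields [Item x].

L
L :: Item
L :: Item :: Item
Item :: Item :: Item
x :: Item :: Item
x :: x :: Item
x :: x :: Item * Item
x :: x :: num * Item
x :: x :: num * num

[L [L [L [Item x]] :: [Item x]] :: [Item [Item num] * [Item num]]]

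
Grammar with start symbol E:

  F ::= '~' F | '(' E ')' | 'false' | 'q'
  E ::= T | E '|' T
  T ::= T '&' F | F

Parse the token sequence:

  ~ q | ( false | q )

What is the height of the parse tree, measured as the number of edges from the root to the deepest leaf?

7

[E [E [T [F ~ [F q]]]] | [T [F ( [E [E [T [F false]]] | [T [F q]]] )]]]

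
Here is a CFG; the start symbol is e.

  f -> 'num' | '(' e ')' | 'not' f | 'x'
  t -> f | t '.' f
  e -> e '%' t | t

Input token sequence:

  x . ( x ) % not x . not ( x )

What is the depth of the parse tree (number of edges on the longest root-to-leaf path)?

7

[e [e [t [t [f x]] . [f ( [e [t [f x]]] )]]] % [t [t [f not [f x]]] . [f not [f ( [e [t [f x]]] )]]]]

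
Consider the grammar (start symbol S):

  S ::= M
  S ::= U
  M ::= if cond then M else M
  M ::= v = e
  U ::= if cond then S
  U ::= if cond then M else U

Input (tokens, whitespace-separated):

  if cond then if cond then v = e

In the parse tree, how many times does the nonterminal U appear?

[S [U if cond then [S [U if cond then [S [M v = e]]]]]]

2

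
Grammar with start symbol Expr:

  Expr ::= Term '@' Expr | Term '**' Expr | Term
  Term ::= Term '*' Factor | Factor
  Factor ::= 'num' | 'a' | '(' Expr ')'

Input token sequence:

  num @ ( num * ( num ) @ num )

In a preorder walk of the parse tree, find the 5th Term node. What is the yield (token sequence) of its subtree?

num

[Expr [Term [Factor num]] @ [Expr [Term [Factor ( [Expr [Term [Term [Factor num]] * [Factor ( [Expr [Term [Factor num]]] )]] @ [Expr [Term [Factor num]]]] )]]]]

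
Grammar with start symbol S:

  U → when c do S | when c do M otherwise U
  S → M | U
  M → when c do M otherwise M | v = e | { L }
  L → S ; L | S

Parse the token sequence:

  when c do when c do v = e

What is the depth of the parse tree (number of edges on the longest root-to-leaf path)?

[S [U when c do [S [U when c do [S [M v = e]]]]]]

6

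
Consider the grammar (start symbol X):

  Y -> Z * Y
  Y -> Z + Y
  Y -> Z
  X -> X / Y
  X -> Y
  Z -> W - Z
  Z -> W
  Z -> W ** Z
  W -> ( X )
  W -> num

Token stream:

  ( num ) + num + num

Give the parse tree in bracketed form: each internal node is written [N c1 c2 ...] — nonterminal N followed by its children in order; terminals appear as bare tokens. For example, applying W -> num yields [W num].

X
Y
Z + Y
W + Y
( X ) + Y
( Y ) + Y
( Z ) + Y
( W ) + Y
( num ) + Y
( num ) + Z + Y
( num ) + W + Y
( num ) + num + Y
( num ) + num + Z
( num ) + num + W
( num ) + num + num

[X [Y [Z [W ( [X [Y [Z [W num]]]] )]] + [Y [Z [W num]] + [Y [Z [W num]]]]]]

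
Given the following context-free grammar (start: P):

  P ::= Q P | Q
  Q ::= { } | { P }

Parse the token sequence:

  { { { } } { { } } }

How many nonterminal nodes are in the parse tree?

10

[P [Q { [P [Q { [P [Q { }]] }] [P [Q { [P [Q { }]] }]]] }]]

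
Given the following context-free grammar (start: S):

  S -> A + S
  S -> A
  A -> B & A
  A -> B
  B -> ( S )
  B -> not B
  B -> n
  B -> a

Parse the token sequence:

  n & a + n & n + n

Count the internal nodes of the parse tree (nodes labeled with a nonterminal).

[S [A [B n] & [A [B a]]] + [S [A [B n] & [A [B n]]] + [S [A [B n]]]]]

13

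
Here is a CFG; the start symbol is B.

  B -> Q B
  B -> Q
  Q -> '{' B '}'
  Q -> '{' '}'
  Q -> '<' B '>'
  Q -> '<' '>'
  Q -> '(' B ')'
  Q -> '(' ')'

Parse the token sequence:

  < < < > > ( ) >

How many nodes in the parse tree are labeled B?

4

[B [Q < [B [Q < [B [Q < >]] >] [B [Q ( )]]] >]]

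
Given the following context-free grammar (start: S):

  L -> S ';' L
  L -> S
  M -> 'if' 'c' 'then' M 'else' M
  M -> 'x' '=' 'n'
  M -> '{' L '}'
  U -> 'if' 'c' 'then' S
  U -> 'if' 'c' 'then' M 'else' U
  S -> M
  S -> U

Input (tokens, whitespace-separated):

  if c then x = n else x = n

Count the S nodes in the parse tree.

1

[S [M if c then [M x = n] else [M x = n]]]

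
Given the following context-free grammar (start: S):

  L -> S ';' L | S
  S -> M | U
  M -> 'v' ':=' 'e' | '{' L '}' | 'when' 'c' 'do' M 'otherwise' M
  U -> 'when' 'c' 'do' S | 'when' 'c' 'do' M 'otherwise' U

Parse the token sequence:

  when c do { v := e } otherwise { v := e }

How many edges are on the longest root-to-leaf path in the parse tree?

[S [M when c do [M { [L [S [M v := e]]] }] otherwise [M { [L [S [M v := e]]] }]]]

6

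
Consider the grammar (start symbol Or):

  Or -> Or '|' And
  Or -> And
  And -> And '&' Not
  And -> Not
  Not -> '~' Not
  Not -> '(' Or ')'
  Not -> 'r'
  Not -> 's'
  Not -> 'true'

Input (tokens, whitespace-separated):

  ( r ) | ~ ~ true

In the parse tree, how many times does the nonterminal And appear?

3

[Or [Or [And [Not ( [Or [And [Not r]]] )]]] | [And [Not ~ [Not ~ [Not true]]]]]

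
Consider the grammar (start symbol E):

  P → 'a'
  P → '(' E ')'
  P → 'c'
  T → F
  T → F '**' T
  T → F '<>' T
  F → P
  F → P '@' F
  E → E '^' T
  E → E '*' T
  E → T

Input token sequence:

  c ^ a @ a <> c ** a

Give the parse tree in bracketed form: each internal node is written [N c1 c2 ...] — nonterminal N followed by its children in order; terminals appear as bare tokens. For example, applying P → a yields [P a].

E
E ^ T
T ^ T
F ^ T
P ^ T
c ^ T
c ^ F <> T
c ^ P @ F <> T
c ^ a @ F <> T
c ^ a @ P <> T
c ^ a @ a <> T
c ^ a @ a <> F ** T
c ^ a @ a <> P ** T
c ^ a @ a <> c ** T
c ^ a @ a <> c ** F
c ^ a @ a <> c ** P
c ^ a @ a <> c ** a

[E [E [T [F [P c]]]] ^ [T [F [P a] @ [F [P a]]] <> [T [F [P c]] ** [T [F [P a]]]]]]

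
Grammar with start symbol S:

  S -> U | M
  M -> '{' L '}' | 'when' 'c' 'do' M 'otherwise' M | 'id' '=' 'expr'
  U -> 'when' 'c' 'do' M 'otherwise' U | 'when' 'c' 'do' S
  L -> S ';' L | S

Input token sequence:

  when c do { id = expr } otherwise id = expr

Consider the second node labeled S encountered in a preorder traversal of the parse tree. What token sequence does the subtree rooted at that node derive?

[S [M when c do [M { [L [S [M id = expr]]] }] otherwise [M id = expr]]]

id = expr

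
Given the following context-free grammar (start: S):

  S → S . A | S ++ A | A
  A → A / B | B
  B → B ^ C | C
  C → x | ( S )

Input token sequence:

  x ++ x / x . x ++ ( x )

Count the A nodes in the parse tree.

6

[S [S [S [S [A [B [C x]]]] ++ [A [A [B [C x]]] / [B [C x]]]] . [A [B [C x]]]] ++ [A [B [C ( [S [A [B [C x]]]] )]]]]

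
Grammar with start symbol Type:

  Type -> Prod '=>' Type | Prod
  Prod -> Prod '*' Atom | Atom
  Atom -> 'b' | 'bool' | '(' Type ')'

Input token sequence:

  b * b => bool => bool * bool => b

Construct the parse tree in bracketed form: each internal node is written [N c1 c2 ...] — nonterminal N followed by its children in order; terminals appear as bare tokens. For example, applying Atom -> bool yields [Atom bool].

[Type [Prod [Prod [Atom b]] * [Atom b]] => [Type [Prod [Atom bool]] => [Type [Prod [Prod [Atom bool]] * [Atom bool]] => [Type [Prod [Atom b]]]]]]

Type
Prod => Type
Prod * Atom => Type
Atom * Atom => Type
b * Atom => Type
b * b => Type
b * b => Prod => Type
b * b => Atom => Type
b * b => bool => Type
b * b => bool => Prod => Type
b * b => bool => Prod * Atom => Type
b * b => bool => Atom * Atom => Type
b * b => bool => bool * Atom => Type
b * b => bool => bool * bool => Type
b * b => bool => bool * bool => Prod
b * b => bool => bool * bool => Atom
b * b => bool => bool * bool => b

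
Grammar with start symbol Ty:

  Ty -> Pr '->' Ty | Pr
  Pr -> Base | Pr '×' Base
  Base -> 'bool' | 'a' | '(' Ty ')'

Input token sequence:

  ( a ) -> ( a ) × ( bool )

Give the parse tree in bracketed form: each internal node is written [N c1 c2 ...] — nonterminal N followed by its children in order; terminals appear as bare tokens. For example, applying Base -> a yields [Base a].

[Ty [Pr [Base ( [Ty [Pr [Base a]]] )]] -> [Ty [Pr [Pr [Base ( [Ty [Pr [Base a]]] )]] × [Base ( [Ty [Pr [Base bool]]] )]]]]

Ty
Pr -> Ty
Base -> Ty
( Ty ) -> Ty
( Pr ) -> Ty
( Base ) -> Ty
( a ) -> Ty
( a ) -> Pr
( a ) -> Pr × Base
( a ) -> Base × Base
( a ) -> ( Ty ) × Base
( a ) -> ( Pr ) × Base
( a ) -> ( Base ) × Base
( a ) -> ( a ) × Base
( a ) -> ( a ) × ( Ty )
( a ) -> ( a ) × ( Pr )
( a ) -> ( a ) × ( Base )
( a ) -> ( a ) × ( bool )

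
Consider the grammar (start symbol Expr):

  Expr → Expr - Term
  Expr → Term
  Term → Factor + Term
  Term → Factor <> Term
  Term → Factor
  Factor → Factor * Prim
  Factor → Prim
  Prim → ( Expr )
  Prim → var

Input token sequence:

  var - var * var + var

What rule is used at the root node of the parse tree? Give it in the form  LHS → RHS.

[Expr [Expr [Term [Factor [Prim var]]]] - [Term [Factor [Factor [Prim var]] * [Prim var]] + [Term [Factor [Prim var]]]]]

Expr → Expr - Term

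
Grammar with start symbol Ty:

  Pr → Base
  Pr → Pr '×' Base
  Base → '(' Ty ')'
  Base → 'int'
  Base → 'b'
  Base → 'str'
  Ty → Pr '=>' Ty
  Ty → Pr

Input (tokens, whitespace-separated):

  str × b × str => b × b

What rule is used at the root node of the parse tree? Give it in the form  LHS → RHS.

[Ty [Pr [Pr [Pr [Base str]] × [Base b]] × [Base str]] => [Ty [Pr [Pr [Base b]] × [Base b]]]]

Ty → Pr '=>' Ty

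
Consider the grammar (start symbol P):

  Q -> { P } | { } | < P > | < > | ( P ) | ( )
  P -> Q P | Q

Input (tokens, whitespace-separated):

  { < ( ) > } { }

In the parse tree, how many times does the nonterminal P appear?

[P [Q { [P [Q < [P [Q ( )]] >]] }] [P [Q { }]]]

4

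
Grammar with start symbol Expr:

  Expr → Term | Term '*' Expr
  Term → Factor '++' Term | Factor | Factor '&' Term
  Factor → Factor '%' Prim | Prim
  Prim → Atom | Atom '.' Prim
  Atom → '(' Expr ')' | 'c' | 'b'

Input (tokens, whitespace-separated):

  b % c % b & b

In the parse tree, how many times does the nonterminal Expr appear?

[Expr [Term [Factor [Factor [Factor [Prim [Atom b]]] % [Prim [Atom c]]] % [Prim [Atom b]]] & [Term [Factor [Prim [Atom b]]]]]]

1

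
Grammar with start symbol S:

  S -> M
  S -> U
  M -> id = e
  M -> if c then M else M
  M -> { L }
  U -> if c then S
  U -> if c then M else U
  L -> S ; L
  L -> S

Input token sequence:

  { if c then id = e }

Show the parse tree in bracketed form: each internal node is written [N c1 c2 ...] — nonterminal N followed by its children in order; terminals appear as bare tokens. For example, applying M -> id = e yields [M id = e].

S
M
{ L }
{ S }
{ U }
{ if c then S }
{ if c then M }
{ if c then id = e }

[S [M { [L [S [U if c then [S [M id = e]]]]] }]]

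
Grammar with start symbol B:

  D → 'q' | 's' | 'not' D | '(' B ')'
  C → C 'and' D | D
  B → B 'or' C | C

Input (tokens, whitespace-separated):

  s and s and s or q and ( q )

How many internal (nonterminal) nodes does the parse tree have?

15

[B [B [C [C [C [D s]] and [D s]] and [D s]]] or [C [C [D q]] and [D ( [B [C [D q]]] )]]]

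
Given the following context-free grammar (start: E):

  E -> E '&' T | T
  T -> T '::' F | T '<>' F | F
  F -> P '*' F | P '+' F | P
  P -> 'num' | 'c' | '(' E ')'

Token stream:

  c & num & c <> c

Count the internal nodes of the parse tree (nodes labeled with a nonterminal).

15

[E [E [E [T [F [P c]]]] & [T [F [P num]]]] & [T [T [F [P c]]] <> [F [P c]]]]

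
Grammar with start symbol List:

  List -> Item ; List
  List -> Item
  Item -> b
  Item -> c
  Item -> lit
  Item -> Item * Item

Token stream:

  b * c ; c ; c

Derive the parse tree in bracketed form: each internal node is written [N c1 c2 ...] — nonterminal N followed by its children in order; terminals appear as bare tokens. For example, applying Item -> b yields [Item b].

[List [Item [Item b] * [Item c]] ; [List [Item c] ; [List [Item c]]]]

List
Item ; List
Item * Item ; List
b * Item ; List
b * c ; List
b * c ; Item ; List
b * c ; c ; List
b * c ; c ; Item
b * c ; c ; c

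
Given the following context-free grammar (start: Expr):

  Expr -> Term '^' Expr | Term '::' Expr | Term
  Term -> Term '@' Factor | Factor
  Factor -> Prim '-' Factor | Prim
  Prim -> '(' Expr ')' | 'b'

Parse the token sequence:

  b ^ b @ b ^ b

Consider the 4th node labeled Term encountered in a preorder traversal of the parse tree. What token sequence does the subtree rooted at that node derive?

b

[Expr [Term [Factor [Prim b]]] ^ [Expr [Term [Term [Factor [Prim b]]] @ [Factor [Prim b]]] ^ [Expr [Term [Factor [Prim b]]]]]]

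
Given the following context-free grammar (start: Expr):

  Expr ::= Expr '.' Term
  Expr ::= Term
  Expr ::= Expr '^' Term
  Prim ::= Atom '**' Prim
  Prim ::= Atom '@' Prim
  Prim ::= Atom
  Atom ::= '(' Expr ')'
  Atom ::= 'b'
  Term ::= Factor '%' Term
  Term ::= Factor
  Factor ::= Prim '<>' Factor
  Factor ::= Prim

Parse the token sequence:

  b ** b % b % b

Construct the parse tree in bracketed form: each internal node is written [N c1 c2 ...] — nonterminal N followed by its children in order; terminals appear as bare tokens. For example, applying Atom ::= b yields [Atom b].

Expr
Term
Factor % Term
Prim % Term
Atom ** Prim % Term
b ** Prim % Term
b ** Atom % Term
b ** b % Term
b ** b % Factor % Term
b ** b % Prim % Term
b ** b % Atom % Term
b ** b % b % Term
b ** b % b % Factor
b ** b % b % Prim
b ** b % b % Atom
b ** b % b % b

[Expr [Term [Factor [Prim [Atom b] ** [Prim [Atom b]]]] % [Term [Factor [Prim [Atom b]]] % [Term [Factor [Prim [Atom b]]]]]]]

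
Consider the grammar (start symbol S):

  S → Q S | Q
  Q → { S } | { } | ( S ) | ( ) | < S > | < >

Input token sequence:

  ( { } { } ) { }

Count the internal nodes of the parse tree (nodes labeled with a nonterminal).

8

[S [Q ( [S [Q { }] [S [Q { }]]] )] [S [Q { }]]]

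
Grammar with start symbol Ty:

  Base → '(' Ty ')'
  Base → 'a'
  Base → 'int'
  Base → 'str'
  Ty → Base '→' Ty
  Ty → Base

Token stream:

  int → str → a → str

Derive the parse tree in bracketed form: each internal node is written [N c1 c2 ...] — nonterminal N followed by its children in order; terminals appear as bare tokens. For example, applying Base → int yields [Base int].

[Ty [Base int] → [Ty [Base str] → [Ty [Base a] → [Ty [Base str]]]]]

Ty
Base → Ty
int → Ty
int → Base → Ty
int → str → Ty
int → str → Base → Ty
int → str → a → Ty
int → str → a → Base
int → str → a → str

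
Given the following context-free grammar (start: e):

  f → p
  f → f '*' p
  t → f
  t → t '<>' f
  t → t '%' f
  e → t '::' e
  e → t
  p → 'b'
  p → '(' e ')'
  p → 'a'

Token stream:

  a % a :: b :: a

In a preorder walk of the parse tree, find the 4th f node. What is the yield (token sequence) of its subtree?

a

[e [t [t [f [p a]]] % [f [p a]]] :: [e [t [f [p b]]] :: [e [t [f [p a]]]]]]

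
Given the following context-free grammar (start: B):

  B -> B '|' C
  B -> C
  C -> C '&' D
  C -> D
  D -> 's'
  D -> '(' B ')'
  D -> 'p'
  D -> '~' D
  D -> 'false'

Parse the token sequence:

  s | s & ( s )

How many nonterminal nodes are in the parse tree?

11

[B [B [C [D s]]] | [C [C [D s]] & [D ( [B [C [D s]]] )]]]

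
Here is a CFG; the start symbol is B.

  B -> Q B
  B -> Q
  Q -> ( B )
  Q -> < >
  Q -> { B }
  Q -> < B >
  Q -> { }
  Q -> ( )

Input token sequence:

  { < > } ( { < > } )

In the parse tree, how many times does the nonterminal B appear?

[B [Q { [B [Q < >]] }] [B [Q ( [B [Q { [B [Q < >]] }]] )]]]

5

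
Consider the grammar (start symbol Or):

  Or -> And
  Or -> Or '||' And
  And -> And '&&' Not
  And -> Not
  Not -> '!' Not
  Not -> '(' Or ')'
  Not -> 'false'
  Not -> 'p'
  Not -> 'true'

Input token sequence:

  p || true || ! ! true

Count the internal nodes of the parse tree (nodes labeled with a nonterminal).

[Or [Or [Or [And [Not p]]] || [And [Not true]]] || [And [Not ! [Not ! [Not true]]]]]

11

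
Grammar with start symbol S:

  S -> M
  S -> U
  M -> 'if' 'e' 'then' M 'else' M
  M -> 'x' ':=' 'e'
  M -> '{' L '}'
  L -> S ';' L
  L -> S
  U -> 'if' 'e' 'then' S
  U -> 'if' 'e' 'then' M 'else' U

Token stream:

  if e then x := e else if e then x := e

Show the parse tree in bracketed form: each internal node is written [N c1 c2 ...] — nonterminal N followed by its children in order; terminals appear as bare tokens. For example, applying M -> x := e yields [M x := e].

[S [U if e then [M x := e] else [U if e then [S [M x := e]]]]]

S
U
if e then M else U
if e then x := e else U
if e then x := e else if e then S
if e then x := e else if e then M
if e then x := e else if e then x := e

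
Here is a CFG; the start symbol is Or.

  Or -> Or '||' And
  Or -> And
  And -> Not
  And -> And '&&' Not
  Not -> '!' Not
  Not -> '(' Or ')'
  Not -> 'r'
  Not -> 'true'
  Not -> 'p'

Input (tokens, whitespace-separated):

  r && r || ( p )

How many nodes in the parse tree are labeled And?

[Or [Or [And [And [Not r]] && [Not r]]] || [And [Not ( [Or [And [Not p]]] )]]]

4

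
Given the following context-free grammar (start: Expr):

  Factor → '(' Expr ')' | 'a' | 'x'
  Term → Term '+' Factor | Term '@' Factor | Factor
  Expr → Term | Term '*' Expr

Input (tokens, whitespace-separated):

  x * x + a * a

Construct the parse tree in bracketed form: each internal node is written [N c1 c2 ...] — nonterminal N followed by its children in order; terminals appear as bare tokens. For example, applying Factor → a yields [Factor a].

Expr
Term * Expr
Factor * Expr
x * Expr
x * Term * Expr
x * Term + Factor * Expr
x * Factor + Factor * Expr
x * x + Factor * Expr
x * x + a * Expr
x * x + a * Term
x * x + a * Factor
x * x + a * a

[Expr [Term [Factor x]] * [Expr [Term [Term [Factor x]] + [Factor a]] * [Expr [Term [Factor a]]]]]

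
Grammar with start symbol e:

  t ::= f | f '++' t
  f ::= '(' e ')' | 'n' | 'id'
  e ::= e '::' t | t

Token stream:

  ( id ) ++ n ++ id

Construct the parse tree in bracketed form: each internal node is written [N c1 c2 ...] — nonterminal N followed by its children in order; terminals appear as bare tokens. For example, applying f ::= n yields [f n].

e
t
f ++ t
( e ) ++ t
( t ) ++ t
( f ) ++ t
( id ) ++ t
( id ) ++ f ++ t
( id ) ++ n ++ t
( id ) ++ n ++ f
( id ) ++ n ++ id

[e [t [f ( [e [t [f id]]] )] ++ [t [f n] ++ [t [f id]]]]]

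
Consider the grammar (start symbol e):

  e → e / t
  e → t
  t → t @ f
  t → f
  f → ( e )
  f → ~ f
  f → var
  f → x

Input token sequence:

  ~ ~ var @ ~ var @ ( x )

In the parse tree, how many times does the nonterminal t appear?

[e [t [t [t [f ~ [f ~ [f var]]]] @ [f ~ [f var]]] @ [f ( [e [t [f x]]] )]]]

4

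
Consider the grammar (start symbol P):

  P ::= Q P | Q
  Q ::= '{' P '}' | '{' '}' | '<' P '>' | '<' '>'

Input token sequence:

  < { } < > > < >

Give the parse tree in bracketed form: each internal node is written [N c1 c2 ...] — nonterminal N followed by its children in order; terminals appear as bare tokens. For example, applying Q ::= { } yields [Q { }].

P
Q P
< P > P
< Q P > P
< { } P > P
< { } Q > P
< { } < > > P
< { } < > > Q
< { } < > > < >

[P [Q < [P [Q { }] [P [Q < >]]] >] [P [Q < >]]]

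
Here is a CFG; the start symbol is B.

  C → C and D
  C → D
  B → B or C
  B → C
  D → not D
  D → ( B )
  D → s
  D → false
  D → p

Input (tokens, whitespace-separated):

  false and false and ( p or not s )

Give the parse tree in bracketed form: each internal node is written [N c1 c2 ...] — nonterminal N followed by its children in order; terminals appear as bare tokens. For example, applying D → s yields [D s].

B
C
C and D
C and D and D
D and D and D
false and D and D
false and false and D
false and false and ( B )
false and false and ( B or C )
false and false and ( C or C )
false and false and ( D or C )
false and false and ( p or C )
false and false and ( p or D )
false and false and ( p or not D )
false and false and ( p or not s )

[B [C [C [C [D false]] and [D false]] and [D ( [B [B [C [D p]]] or [C [D not [D s]]]] )]]]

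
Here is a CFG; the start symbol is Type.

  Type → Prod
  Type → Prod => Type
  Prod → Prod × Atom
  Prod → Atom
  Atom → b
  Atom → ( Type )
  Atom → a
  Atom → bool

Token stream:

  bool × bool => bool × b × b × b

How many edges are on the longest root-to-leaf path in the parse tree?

7

[Type [Prod [Prod [Atom bool]] × [Atom bool]] => [Type [Prod [Prod [Prod [Prod [Atom bool]] × [Atom b]] × [Atom b]] × [Atom b]]]]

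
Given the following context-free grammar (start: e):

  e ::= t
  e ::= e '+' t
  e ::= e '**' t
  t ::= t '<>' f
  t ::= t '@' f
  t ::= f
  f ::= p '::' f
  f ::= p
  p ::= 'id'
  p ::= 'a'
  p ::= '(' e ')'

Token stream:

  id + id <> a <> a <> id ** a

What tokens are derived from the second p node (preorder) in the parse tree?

id

[e [e [e [t [f [p id]]]] + [t [t [t [t [f [p id]]] <> [f [p a]]] <> [f [p a]]] <> [f [p id]]]] ** [t [f [p a]]]]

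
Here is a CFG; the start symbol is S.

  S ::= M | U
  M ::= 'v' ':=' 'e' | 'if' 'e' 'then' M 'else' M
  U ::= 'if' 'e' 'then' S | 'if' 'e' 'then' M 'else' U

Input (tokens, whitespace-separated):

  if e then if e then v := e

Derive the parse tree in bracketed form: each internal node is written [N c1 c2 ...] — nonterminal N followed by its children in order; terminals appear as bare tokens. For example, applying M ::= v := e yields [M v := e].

S
U
if e then S
if e then U
if e then if e then S
if e then if e then M
if e then if e then v := e

[S [U if e then [S [U if e then [S [M v := e]]]]]]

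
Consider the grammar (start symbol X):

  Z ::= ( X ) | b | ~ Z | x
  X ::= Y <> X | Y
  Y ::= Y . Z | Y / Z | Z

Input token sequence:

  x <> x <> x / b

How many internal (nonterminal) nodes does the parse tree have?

11

[X [Y [Z x]] <> [X [Y [Z x]] <> [X [Y [Y [Z x]] / [Z b]]]]]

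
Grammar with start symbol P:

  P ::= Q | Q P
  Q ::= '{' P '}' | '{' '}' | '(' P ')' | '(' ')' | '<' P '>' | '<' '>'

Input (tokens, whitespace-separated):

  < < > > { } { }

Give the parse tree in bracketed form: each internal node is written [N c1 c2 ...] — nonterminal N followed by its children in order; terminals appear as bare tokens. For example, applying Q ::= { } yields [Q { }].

P
Q P
< P > P
< Q > P
< < > > P
< < > > Q P
< < > > { } P
< < > > { } Q
< < > > { } { }

[P [Q < [P [Q < >]] >] [P [Q { }] [P [Q { }]]]]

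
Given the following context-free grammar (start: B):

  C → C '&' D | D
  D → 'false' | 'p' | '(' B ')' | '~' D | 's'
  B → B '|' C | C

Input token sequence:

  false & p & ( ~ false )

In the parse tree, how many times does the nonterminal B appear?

2

[B [C [C [C [D false]] & [D p]] & [D ( [B [C [D ~ [D false]]]] )]]]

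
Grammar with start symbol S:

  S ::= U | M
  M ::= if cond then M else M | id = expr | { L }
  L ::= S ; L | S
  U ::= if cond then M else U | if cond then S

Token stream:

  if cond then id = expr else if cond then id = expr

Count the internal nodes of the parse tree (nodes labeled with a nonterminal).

6

[S [U if cond then [M id = expr] else [U if cond then [S [M id = expr]]]]]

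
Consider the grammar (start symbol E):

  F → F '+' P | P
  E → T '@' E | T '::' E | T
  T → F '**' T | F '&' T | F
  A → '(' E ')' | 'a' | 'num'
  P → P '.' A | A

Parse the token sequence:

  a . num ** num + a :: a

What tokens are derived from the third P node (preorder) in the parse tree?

num

[E [T [F [P [P [A a]] . [A num]]] ** [T [F [F [P [A num]]] + [P [A a]]]]] :: [E [T [F [P [A a]]]]]]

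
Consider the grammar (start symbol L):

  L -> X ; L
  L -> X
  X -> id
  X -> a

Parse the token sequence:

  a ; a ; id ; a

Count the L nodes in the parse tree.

4

[L [X a] ; [L [X a] ; [L [X id] ; [L [X a]]]]]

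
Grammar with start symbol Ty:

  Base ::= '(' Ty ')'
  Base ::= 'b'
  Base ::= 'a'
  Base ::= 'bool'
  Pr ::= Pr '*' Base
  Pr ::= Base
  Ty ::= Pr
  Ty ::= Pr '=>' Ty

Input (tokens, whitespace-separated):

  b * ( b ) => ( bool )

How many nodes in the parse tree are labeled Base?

[Ty [Pr [Pr [Base b]] * [Base ( [Ty [Pr [Base b]]] )]] => [Ty [Pr [Base ( [Ty [Pr [Base bool]]] )]]]]

5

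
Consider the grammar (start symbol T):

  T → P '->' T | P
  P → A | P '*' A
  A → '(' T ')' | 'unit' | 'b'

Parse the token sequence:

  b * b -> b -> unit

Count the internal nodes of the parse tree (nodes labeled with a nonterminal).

[T [P [P [A b]] * [A b]] -> [T [P [A b]] -> [T [P [A unit]]]]]

11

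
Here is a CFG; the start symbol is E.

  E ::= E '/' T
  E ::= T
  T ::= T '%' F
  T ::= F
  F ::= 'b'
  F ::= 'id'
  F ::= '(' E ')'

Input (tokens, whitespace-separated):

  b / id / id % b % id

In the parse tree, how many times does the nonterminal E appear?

3

[E [E [E [T [F b]]] / [T [F id]]] / [T [T [T [F id]] % [F b]] % [F id]]]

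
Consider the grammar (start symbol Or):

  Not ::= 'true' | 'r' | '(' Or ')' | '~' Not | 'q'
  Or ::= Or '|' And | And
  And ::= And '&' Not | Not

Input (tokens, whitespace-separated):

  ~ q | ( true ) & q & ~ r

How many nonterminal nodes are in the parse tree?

[Or [Or [And [Not ~ [Not q]]]] | [And [And [And [Not ( [Or [And [Not true]]] )]] & [Not q]] & [Not ~ [Not r]]]]

15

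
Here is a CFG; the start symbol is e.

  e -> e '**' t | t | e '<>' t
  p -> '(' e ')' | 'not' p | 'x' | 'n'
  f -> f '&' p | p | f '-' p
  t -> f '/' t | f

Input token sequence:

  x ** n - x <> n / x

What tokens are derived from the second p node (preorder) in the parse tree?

n

[e [e [e [t [f [p x]]]] ** [t [f [f [p n]] - [p x]]]] <> [t [f [p n]] / [t [f [p x]]]]]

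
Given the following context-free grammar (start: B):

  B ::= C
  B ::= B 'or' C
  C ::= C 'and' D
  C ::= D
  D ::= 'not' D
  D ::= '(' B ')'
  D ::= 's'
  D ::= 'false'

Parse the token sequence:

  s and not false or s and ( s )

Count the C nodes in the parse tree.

[B [B [C [C [D s]] and [D not [D false]]]] or [C [C [D s]] and [D ( [B [C [D s]]] )]]]

5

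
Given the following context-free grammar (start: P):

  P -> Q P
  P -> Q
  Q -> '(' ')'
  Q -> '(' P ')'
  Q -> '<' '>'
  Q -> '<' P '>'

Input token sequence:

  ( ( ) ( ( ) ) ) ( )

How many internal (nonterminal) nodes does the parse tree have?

10

[P [Q ( [P [Q ( )] [P [Q ( [P [Q ( )]] )]]] )] [P [Q ( )]]]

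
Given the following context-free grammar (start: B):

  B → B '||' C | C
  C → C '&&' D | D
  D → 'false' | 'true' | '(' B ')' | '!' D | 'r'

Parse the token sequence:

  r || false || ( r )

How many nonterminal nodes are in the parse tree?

[B [B [B [C [D r]]] || [C [D false]]] || [C [D ( [B [C [D r]]] )]]]

12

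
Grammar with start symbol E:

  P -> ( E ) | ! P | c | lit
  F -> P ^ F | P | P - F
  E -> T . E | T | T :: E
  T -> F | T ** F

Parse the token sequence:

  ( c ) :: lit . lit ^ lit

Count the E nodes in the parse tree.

4

[E [T [F [P ( [E [T [F [P c]]]] )]]] :: [E [T [F [P lit]]] . [E [T [F [P lit] ^ [F [P lit]]]]]]]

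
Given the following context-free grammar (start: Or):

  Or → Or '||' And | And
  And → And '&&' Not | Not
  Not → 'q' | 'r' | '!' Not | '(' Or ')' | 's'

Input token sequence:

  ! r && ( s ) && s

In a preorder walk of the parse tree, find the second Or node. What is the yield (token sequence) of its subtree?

[Or [And [And [And [Not ! [Not r]]] && [Not ( [Or [And [Not s]]] )]] && [Not s]]]

s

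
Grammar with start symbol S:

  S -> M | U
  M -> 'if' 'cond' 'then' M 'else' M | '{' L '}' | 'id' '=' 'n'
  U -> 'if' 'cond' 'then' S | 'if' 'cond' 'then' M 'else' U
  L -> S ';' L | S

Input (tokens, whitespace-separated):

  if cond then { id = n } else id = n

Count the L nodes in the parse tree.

1

[S [M if cond then [M { [L [S [M id = n]]] }] else [M id = n]]]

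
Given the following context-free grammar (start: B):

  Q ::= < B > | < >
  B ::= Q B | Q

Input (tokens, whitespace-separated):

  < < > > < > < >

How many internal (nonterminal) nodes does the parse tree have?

8

[B [Q < [B [Q < >]] >] [B [Q < >] [B [Q < >]]]]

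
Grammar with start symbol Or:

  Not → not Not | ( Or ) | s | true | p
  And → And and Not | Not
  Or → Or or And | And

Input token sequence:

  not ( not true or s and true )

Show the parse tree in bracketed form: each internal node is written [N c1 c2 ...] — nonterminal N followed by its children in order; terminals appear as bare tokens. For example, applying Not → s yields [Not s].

[Or [And [Not not [Not ( [Or [Or [And [Not not [Not true]]]] or [And [And [Not s]] and [Not true]]] )]]]]

Or
And
Not
not Not
not ( Or )
not ( Or or And )
not ( And or And )
not ( Not or And )
not ( not Not or And )
not ( not true or And )
not ( not true or And and Not )
not ( not true or Not and Not )
not ( not true or s and Not )
not ( not true or s and true )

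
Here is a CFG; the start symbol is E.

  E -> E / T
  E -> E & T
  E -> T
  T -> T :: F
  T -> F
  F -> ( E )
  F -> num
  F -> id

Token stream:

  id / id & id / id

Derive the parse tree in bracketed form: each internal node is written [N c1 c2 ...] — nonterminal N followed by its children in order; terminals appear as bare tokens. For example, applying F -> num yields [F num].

E
E / T
E & T / T
E / T & T / T
T / T & T / T
F / T & T / T
id / T & T / T
id / F & T / T
id / id & T / T
id / id & F / T
id / id & id / T
id / id & id / F
id / id & id / id

[E [E [E [E [T [F id]]] / [T [F id]]] & [T [F id]]] / [T [F id]]]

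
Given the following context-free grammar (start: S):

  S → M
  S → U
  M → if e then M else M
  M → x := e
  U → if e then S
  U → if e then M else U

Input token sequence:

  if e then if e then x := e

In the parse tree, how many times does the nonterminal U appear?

2

[S [U if e then [S [U if e then [S [M x := e]]]]]]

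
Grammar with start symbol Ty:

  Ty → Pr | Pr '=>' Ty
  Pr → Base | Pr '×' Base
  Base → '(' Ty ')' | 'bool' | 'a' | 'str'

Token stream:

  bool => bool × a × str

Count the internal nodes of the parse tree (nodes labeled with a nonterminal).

10

[Ty [Pr [Base bool]] => [Ty [Pr [Pr [Pr [Base bool]] × [Base a]] × [Base str]]]]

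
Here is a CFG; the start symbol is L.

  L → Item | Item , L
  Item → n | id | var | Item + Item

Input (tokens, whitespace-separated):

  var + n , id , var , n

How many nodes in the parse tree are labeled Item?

6

[L [Item [Item var] + [Item n]] , [L [Item id] , [L [Item var] , [L [Item n]]]]]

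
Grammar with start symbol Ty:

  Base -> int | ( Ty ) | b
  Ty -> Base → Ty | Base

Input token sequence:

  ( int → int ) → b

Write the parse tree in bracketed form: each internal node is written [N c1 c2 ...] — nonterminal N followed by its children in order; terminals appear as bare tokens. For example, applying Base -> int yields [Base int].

[Ty [Base ( [Ty [Base int] → [Ty [Base int]]] )] → [Ty [Base b]]]

Ty
Base → Ty
( Ty ) → Ty
( Base → Ty ) → Ty
( int → Ty ) → Ty
( int → Base ) → Ty
( int → int ) → Ty
( int → int ) → Base
( int → int ) → b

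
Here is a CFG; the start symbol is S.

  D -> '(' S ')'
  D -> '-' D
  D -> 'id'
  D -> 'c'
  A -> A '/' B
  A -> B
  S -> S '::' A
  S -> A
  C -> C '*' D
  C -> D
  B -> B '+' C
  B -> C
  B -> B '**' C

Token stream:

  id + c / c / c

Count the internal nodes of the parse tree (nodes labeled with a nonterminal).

16

[S [A [A [A [B [B [C [D id]]] + [C [D c]]]] / [B [C [D c]]]] / [B [C [D c]]]]]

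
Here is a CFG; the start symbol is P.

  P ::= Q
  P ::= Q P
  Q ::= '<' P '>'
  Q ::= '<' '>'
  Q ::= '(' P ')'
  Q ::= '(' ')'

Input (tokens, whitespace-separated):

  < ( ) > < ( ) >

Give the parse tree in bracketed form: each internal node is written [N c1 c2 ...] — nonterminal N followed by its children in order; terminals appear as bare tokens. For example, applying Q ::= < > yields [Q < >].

P
Q P
< P > P
< Q > P
< ( ) > P
< ( ) > Q
< ( ) > < P >
< ( ) > < Q >
< ( ) > < ( ) >

[P [Q < [P [Q ( )]] >] [P [Q < [P [Q ( )]] >]]]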